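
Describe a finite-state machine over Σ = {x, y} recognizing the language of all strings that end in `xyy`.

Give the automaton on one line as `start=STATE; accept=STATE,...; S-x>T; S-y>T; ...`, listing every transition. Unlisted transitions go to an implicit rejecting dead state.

Remember how much of `xyy` the current input suffix matches. State S0 means no match yet; S1 means the last symbol is `x`; S2 means the last 2 symbols are `xy`; S3 means the last 3 symbols are `xyy`. Only S3 accepts. On a mismatch, fall back to the longest proper suffix that is still a prefix of `xyy`.
With 4 states:
        x   y  
>  S0   S1  S0 
   S1   S1  S2 
   S2   S1  S3 
 * S3   S1  S0 
(> = start, * = accepting)

start=S0; accept=S3; S0-x>S1; S0-y>S0; S1-x>S1; S1-y>S2; S2-x>S1; S2-y>S3; S3-x>S1; S3-y>S0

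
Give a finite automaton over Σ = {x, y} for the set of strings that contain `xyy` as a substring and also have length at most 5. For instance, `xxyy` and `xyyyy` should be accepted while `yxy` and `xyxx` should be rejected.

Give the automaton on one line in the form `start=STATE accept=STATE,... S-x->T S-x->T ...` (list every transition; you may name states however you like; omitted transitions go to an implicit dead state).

Build one automaton per condition and run them in lockstep. One (4 states) tracks whether and how much of `xyy` has been seen; the other (7 states) tracks the input length, saturating at 6. Each combined state is a pair, one component from each; accept when both components accept. Minimizing collapses redundant product states.
A 13-state machine:
          x    y  
>  S0     S1   S2 
   S1     S3   S4 
   S2     S3   S5 
   S3     S6   S7 
   S4     S6   S8 
   S5     S6   S9 
   S6     S9  S10 
   S7     S9  S11 
 * S8    S11  S11 
   S9     S9   S9 
   S10    S9  S12 
 * S11   S12  S12 
 * S12    S9   S9 
(> = start, * = accepting)

start=S0 accept=S8,S11,S12 S0-x->S1 S0-y->S2 S1-x->S3 S1-y->S4 S2-x->S3 S2-y->S5 S3-x->S6 S3-y->S7 S4-x->S6 S4-y->S8 S5-x->S6 S5-y->S9 S6-x->S9 S6-y->S10 S7-x->S9 S7-y->S11 S8-x->S11 S8-y->S11 S9-x->S9 S9-y->S9 S10-x->S9 S10-y->S12 S11-x->S12 S11-y->S12 S12-x->S9 S12-y->S9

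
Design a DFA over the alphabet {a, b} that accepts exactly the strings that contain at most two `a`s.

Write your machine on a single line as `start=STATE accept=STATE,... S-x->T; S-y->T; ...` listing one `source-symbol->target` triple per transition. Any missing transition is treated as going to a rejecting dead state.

Only the number of `a`s matters, and only up to 3. Make a chain S0 → S1 → S2 → S3 advanced by each `a` (with S3 absorbing); every other symbol self-loops. The accepting set is {S0, S1, S2}.
With 4 states:
        a   b  
>* S0   S1  S0 
 * S1   S2  S1 
 * S2   S3  S2 
   S3   S3  S3 
(> = start, * = accepting)

start=S0; accept=S0,S1,S2; S0-a->S1; S0-b->S0; S1-a->S2; S1-b->S1; S2-a->S3; S2-b->S2; S3-a->S3; S3-b->S3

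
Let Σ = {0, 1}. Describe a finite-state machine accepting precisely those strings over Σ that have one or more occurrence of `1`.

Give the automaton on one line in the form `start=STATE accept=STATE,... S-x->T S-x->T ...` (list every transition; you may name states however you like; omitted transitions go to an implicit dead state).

Count `1`s, saturating at 2: state s0 means no `1` yet, s1 means one `1` seen, s2 means more than one. Each `1` increments (capped at s2); other symbols loop. Accept from {s1, s2}.
A 3-state machine:
        0   1  
>  s0   s0  s1 
 * s1   s1  s2 
 * s2   s2  s2 
(> = start, * = accepting)

start=s0 accept=s1,s2 s0-0->s0 s0-1->s1 s1-0->s1 s1-1->s2 s2-0->s2 s2-1->s2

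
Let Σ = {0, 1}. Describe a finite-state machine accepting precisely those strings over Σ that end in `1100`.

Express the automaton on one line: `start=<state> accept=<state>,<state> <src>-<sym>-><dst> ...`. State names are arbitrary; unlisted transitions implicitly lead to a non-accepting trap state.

Let each state record the length of the longest suffix of the input read so far that is also a prefix of `1100`. q1 means the last symbol is `1`; q2 means the last 2 symbols are `11`; q3 means the last 3 symbols are `110`; q4 means the last 4 symbols are `1100`. Accept only at q4, where the string currently ends in `1100`.
A 5-state machine:
        0   1  
>  q0   q0  q1 
   q1   q0  q2 
   q2   q3  q2 
   q3   q4  q1 
 * q4   q0  q1 
(> = start, * = accepting)

start=q0 accept=q4 q0-0->q0 q0-1->q1 q1-0->q0 q1-1->q2 q2-0->q3 q2-1->q2 q3-0->q4 q3-1->q1 q4-0->q0 q4-1->q1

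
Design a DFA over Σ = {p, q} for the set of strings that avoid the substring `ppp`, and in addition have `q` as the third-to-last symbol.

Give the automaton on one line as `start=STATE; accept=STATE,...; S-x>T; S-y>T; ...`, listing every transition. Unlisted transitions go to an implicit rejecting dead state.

Run two small machines in parallel and take their product. One (4 states) tracks partial matches of the forbidden pattern `ppp`; the other (15 states) tracks the last 3 symbols read. Each combined state is a pair, one component from each; accept when both components accept.
With 22 states:
          p    q  
>  s0     s1   s2 
   s1     s3   s4 
   s2     s5   s6 
   s3     s7   s8 
   s4     s9  s10 
   s5    s11  s12 
   s6    s13  s14 
   s7     s7  s15 
   s8     s9  s10 
   s9    s11  s12 
   s10   s13  s14 
 * s11    s7   s8 
 * s12    s9  s10 
 * s13   s11  s12 
 * s14   s13  s14 
   s15   s16  s17 
   s16   s18  s19 
   s17   s20  s21 
   s18    s7  s15 
   s19   s16  s17 
   s20   s18  s19 
   s21   s20  s21 
(> = start, * = accepting)

start=s0; accept=s11,s12,s13,s14; s0-p>s1; s0-q>s2; s1-p>s3; s1-q>s4; s2-p>s5; s2-q>s6; s3-p>s7; s3-q>s8; s4-p>s9; s4-q>s10; s5-p>s11; s5-q>s12; s6-p>s13; s6-q>s14; s7-p>s7; s7-q>s15; s8-p>s9; s8-q>s10; s9-p>s11; s9-q>s12; s10-p>s13; s10-q>s14; s11-p>s7; s11-q>s8; s12-p>s9; s12-q>s10; s13-p>s11; s13-q>s12; s14-p>s13; s14-q>s14; s15-p>s16; s15-q>s17; s16-p>s18; s16-q>s19; s17-p>s20; s17-q>s21; s18-p>s7; s18-q>s15; s19-p>s16; s19-q>s17; s20-p>s18; s20-q>s19; s21-p>s20; s21-q>s21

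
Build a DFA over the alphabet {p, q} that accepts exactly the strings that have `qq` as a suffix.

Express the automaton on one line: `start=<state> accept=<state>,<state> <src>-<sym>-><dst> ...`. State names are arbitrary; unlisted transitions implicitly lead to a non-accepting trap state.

Let each state record the length of the longest suffix of the input read so far that is also a prefix of `qq`. s1 means the last symbol is `q`; s2 means the last 2 symbols are `qq`. Accept only at s2, where the string currently ends in `qq`.
A 3-state machine:
        p   q  
>  s0   s0  s1 
   s1   s0  s2 
 * s2   s0  s2 
(> = start, * = accepting)

start=s0 accept=s2 s0-p->s0 s0-q->s1 s1-p->s0 s1-q->s2 s2-p->s0 s2-q->s2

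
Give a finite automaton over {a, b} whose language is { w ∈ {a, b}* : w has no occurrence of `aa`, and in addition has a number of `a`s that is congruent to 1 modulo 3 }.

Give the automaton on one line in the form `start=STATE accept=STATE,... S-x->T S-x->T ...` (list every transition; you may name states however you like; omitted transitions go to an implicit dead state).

Build one automaton per condition and run them in lockstep. One (3 states) tracks partial matches of the forbidden pattern `aa`; the other (3 states) tracks the count of `a`s modulo 3. Each combined state is a pair, one component from each; accept when both components accept.
9 states suffice.
        a   b  
>  q0   q1  q0 
 * q1   q2  q3 
   q2   q4  q2 
 * q3   q5  q3 
   q4   q6  q4 
   q5   q4  q7 
   q6   q2  q6 
   q7   q8  q7 
   q8   q6  q0 
(> = start, * = accepting)

start=q0 accept=q1,q3 q0-a->q1 q0-b->q0 q1-a->q2 q1-b->q3 q2-a->q4 q2-b->q2 q3-a->q5 q3-b->q3 q4-a->q6 q4-b->q4 q5-a->q4 q5-b->q7 q6-a->q2 q6-b->q6 q7-a->q8 q7-b->q7 q8-a->q6 q8-b->q0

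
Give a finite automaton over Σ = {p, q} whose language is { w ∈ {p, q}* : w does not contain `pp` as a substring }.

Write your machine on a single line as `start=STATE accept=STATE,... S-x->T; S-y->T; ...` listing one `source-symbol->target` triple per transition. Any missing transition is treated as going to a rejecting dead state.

start=s0; accept=s0,s1; s0-p->s1; s0-q->s0; s1-p->s2; s1-q->s0; s2-p->s2; s2-q->s2

This is the complement of 'contains `pp`'. Use the same substring-matching states — s0 through s2 holding how much of `pp` has just been matched — but flip the accepting set: everything except the trap s2 accepts.
A 3-state machine:
        p   q  
>* s0   s1  s0 
 * s1   s2  s0 
   s2   s2  s2 
(> = start, * = accepting)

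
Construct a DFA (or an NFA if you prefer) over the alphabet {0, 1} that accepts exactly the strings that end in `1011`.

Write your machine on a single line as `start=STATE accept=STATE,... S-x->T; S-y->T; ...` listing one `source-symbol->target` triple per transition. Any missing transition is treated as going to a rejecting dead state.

start=q0; accept=q4; q0-0->q0; q0-1->q1; q1-0->q2; q1-1->q1; q2-0->q0; q2-1->q3; q3-0->q2; q3-1->q4; q4-0->q2; q4-1->q1

Let each state record the length of the longest suffix of the input read so far that is also a prefix of `1011`. q1 means the last symbol is `1`; q2 means the last 2 symbols are `10`; q3 means the last 3 symbols are `101`; q4 means the last 4 symbols are `1011`. Accept only at q4, where the string currently ends in `1011`.
        0   1  
>  q0   q0  q1 
   q1   q2  q1 
   q2   q0  q3 
   q3   q2  q4 
 * q4   q2  q1 
(> = start, * = accepting)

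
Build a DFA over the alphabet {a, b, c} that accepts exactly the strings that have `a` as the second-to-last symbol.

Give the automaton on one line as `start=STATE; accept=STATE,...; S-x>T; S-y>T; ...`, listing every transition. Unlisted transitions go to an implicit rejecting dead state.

start=s0; accept=s4,s5,s6; s0-a>s1; s0-b>s2; s0-c>s3; s1-a>s4; s1-b>s5; s1-c>s6; s2-a>s7; s2-b>s8; s2-c>s9; s3-a>s10; s3-b>s11; s3-c>s12; s4-a>s4; s4-b>s5; s4-c>s6; s5-a>s7; s5-b>s8; s5-c>s9; s6-a>s10; s6-b>s11; s6-c>s12; s7-a>s4; s7-b>s5; s7-c>s6; s8-a>s7; s8-b>s8; s8-c>s9; s9-a>s10; s9-b>s11; s9-c>s12; s10-a>s4; s10-b>s5; s10-c>s6; s11-a>s7; s11-b>s8; s11-c>s9; s12-a>s10; s12-b>s11; s12-c>s12

A DFA must remember the last 2 symbols (since which symbol is second-to-last isn't known until the input ends). Use one state per possible window of the last ≤2 symbols; accept from those whose window starts with `a`.
13 states suffice.
          a    b    c  
>  s0     s1   s2   s3 
   s1     s4   s5   s6 
   s2     s7   s8   s9 
   s3    s10  s11  s12 
 * s4     s4   s5   s6 
 * s5     s7   s8   s9 
 * s6    s10  s11  s12 
   s7     s4   s5   s6 
   s8     s7   s8   s9 
   s9    s10  s11  s12 
   s10    s4   s5   s6 
   s11    s7   s8   s9 
   s12   s10  s11  s12 
(> = start, * = accepting)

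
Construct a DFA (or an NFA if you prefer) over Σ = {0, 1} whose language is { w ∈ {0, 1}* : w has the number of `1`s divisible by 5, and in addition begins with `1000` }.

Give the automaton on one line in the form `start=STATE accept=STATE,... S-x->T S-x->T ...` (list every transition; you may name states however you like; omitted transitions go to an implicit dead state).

start=S0 accept=S13 S0-0->S1 S0-1->S2 S1-0->S1 S1-1->S3 S2-0->S4 S2-1->S5 S3-0->S3 S3-1->S5 S4-0->S6 S4-1->S5 S5-0->S5 S5-1->S7 S6-0->S8 S6-1->S5 S7-0->S7 S7-1->S9 S8-0->S8 S8-1->S10 S9-0->S9 S9-1->S1 S10-0->S10 S10-1->S11 S11-0->S11 S11-1->S12 S12-0->S12 S12-1->S13 S13-0->S13 S13-1->S8

Build one automaton per condition and run them in lockstep. One (5 states) tracks the count of `1`s modulo 5; the other (6 states) tracks whether the input so far still matches the prefix `1000`. Each combined state is a pair, one component from each; accept when both components accept.
          0    1  
>  S0     S1   S2 
   S1     S1   S3 
   S2     S4   S5 
   S3     S3   S5 
   S4     S6   S5 
   S5     S5   S7 
   S6     S8   S5 
   S7     S7   S9 
   S8     S8  S10 
   S9     S9   S1 
   S10   S10  S11 
   S11   S11  S12 
   S12   S12  S13 
 * S13   S13   S8 
(> = start, * = accepting)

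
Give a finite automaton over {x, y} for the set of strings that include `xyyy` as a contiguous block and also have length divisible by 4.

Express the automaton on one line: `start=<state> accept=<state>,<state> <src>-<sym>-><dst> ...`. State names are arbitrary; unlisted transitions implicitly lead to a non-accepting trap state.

start=q0 accept=q13 q0-x->q1 q0-y->q2 q1-x->q3 q1-y->q4 q2-x->q3 q2-y->q5 q3-x->q6 q3-y->q7 q4-x->q6 q4-y->q8 q5-x->q6 q5-y->q9 q6-x->q10 q6-y->q11 q7-x->q10 q7-y->q12 q8-x->q10 q8-y->q13 q9-x->q10 q9-y->q0 q10-x->q1 q10-y->q14 q11-x->q1 q11-y->q15 q12-x->q1 q12-y->q16 q13-x->q16 q13-y->q16 q14-x->q3 q14-y->q17 q15-x->q3 q15-y->q18 q16-x->q18 q16-y->q18 q17-x->q6 q17-y->q19 q18-x->q19 q18-y->q19 q19-x->q13 q19-y->q13

Run two small machines in parallel and take their product. The first has 5 states tracking whether and how much of `xyyy` has been seen; the second has 4 states tracking the input length modulo 4. A product state is a pair (one from each), accepting exactly when both do.
          x    y  
>  q0     q1   q2 
   q1     q3   q4 
   q2     q3   q5 
   q3     q6   q7 
   q4     q6   q8 
   q5     q6   q9 
   q6    q10  q11 
   q7    q10  q12 
   q8    q10  q13 
   q9    q10   q0 
   q10    q1  q14 
   q11    q1  q15 
   q12    q1  q16 
 * q13   q16  q16 
   q14    q3  q17 
   q15    q3  q18 
   q16   q18  q18 
   q17    q6  q19 
   q18   q19  q19 
   q19   q13  q13 
(> = start, * = accepting)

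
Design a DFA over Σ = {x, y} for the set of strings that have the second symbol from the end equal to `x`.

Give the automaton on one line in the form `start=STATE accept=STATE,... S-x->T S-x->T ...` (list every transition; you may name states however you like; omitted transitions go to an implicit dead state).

start=q0 accept=q3,q4 q0-x->q1 q0-y->q2 q1-x->q3 q1-y->q4 q2-x->q5 q2-y->q6 q3-x->q3 q3-y->q4 q4-x->q5 q4-y->q6 q5-x->q3 q5-y->q4 q6-x->q5 q6-y->q6

A DFA must remember the last 2 symbols (since which symbol is second-to-last isn't known until the input ends). Use one state per possible window of the last ≤2 symbols; accept from those whose window starts with `x`.
A 7-state machine:
        x   y  
>  q0   q1  q2 
   q1   q3  q4 
   q2   q5  q6 
 * q3   q3  q4 
 * q4   q5  q6 
   q5   q3  q4 
   q6   q5  q6 
(> = start, * = accepting)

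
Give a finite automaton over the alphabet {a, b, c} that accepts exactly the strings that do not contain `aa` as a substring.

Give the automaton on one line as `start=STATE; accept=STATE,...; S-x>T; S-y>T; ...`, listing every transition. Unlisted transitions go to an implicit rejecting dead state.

start=q0; accept=q0,q1; q0-a>q1; q0-b>q0; q0-c>q0; q1-a>q2; q1-b>q0; q1-c>q0; q2-a>q2; q2-b>q2; q2-c>q2

Track partial matches of the forbidden pattern `aa`. State q2 is a dead state reached once `aa` has occurred; every other state accepts. q0 means no part of `aa` is currently matched.
With 3 states:
        a   b   c  
>* q0   q1  q0  q0 
 * q1   q2  q0  q0 
   q2   q2  q2  q2 
(> = start, * = accepting)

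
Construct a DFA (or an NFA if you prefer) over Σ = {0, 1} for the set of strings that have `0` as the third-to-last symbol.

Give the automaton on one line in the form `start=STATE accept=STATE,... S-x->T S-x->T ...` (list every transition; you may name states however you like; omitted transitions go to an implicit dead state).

Because acceptance depends on a position counted from the end, the machine has to buffer the most recent 3 symbols. Make each state the string of the last up-to-3 symbols read; on input `x` shift the window left and append `x`. Accept when the buffered window has length 3 and begins with `0`.
          0    1  
>  q0     q1   q2 
   q1     q3   q4 
   q2     q5   q6 
   q3     q7   q8 
   q4     q9  q10 
   q5    q11  q12 
   q6    q13  q14 
 * q7     q7   q8 
 * q8     q9  q10 
 * q9    q11  q12 
 * q10   q13  q14 
   q11    q7   q8 
   q12    q9  q10 
   q13   q11  q12 
   q14   q13  q14 
(> = start, * = accepting)

start=q0 accept=q7,q8,q9,q10 q0-0->q1 q0-1->q2 q1-0->q3 q1-1->q4 q2-0->q5 q2-1->q6 q3-0->q7 q3-1->q8 q4-0->q9 q4-1->q10 q5-0->q11 q5-1->q12 q6-0->q13 q6-1->q14 q7-0->q7 q7-1->q8 q8-0->q9 q8-1->q10 q9-0->q11 q9-1->q12 q10-0->q13 q10-1->q14 q11-0->q7 q11-1->q8 q12-0->q9 q12-1->q10 q13-0->q11 q13-1->q12 q14-0->q13 q14-1->q14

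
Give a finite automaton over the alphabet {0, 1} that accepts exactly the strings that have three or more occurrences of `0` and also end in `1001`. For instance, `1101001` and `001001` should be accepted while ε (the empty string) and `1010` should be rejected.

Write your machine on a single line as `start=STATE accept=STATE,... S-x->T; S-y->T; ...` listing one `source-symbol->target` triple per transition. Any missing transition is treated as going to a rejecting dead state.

Run two small machines in parallel and take their product. The first has 5 states tracking the count of `0`s, saturating at 4; the second has 5 states tracking how much of the suffix `1001` has currently been matched. A product state is a pair (one from each), accepting exactly when both do. After merging equivalent states the machine shrinks.
6 states suffice.
        0   1  
>  q0   q1  q0 
   q1   q1  q2 
   q2   q3  q2 
   q3   q4  q2 
   q4   q1  q5 
 * q5   q3  q2 
(> = start, * = accepting)

start=q0; accept=q5; q0-0->q1; q0-1->q0; q1-0->q1; q1-1->q2; q2-0->q3; q2-1->q2; q3-0->q4; q3-1->q2; q4-0->q1; q4-1->q5; q5-0->q3; q5-1->q2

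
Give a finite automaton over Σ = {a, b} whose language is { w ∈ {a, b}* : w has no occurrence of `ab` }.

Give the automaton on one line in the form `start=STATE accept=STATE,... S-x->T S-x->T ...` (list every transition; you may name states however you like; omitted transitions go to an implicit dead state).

start=S0 accept=S0,S1 S0-a->S1 S0-b->S0 S1-a->S1 S1-b->S2 S2-a->S2 S2-b->S2

This is the complement of 'contains `ab`'. Use the same substring-matching states — S0 through S2 holding how much of `ab` has just been matched — but flip the accepting set: everything except the trap S2 accepts.
A 3-state machine:
        a   b  
>* S0   S1  S0 
 * S1   S1  S2 
   S2   S2  S2 
(> = start, * = accepting)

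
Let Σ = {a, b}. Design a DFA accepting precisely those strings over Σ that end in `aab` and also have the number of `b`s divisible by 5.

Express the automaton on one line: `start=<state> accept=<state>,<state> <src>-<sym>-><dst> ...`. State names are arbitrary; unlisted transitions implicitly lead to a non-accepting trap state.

start=q0 accept=q7 q0-a->q0 q0-b->q1 q1-a->q1 q1-b->q2 q2-a->q2 q2-b->q3 q3-a->q3 q3-b->q4 q4-a->q5 q4-b->q0 q5-a->q6 q5-b->q0 q6-a->q6 q6-b->q7 q7-a->q0 q7-b->q1

Run two small machines in parallel and take their product. The first has 4 states tracking how much of the suffix `aab` has currently been matched; the second has 5 states tracking the count of `b`s modulo 5. A product state is a pair (one from each), accepting exactly when both do. Minimizing collapses redundant product states.
        a   b  
>  q0   q0  q1 
   q1   q1  q2 
   q2   q2  q3 
   q3   q3  q4 
   q4   q5  q0 
   q5   q6  q0 
   q6   q6  q7 
 * q7   q0  q1 
(> = start, * = accepting)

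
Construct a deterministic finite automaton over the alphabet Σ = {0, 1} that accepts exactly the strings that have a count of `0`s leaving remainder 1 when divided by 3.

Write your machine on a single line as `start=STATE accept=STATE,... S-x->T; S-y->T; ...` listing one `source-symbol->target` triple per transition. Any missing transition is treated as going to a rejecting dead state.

start=s0; accept=s1; s0-0->s1; s0-1->s0; s1-0->s2; s1-1->s1; s2-0->s0; s2-1->s2

The only thing that matters is how many `0`s have appeared, reduced mod 3. Use one state per residue: s0 for 0, …, s2 for 2. Reading `0` moves to the next residue; anything else stays put. s1 is accepting.
With 3 states:
        0   1  
>  s0   s1  s0 
 * s1   s2  s1 
   s2   s0  s2 
(> = start, * = accepting)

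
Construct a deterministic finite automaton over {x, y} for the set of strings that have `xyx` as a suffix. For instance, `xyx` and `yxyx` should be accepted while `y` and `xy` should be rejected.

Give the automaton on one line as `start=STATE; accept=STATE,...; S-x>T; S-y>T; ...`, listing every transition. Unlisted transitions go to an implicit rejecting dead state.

Remember how much of `xyx` the current input suffix matches. State s0 means no match yet; s1 means the last symbol is `x`; s2 means the last 2 symbols are `xy`; s3 means the last 3 symbols are `xyx`. Only s3 accepts. On a mismatch, fall back to the longest proper suffix that is still a prefix of `xyx`.
        x   y  
>  s0   s1  s0 
   s1   s1  s2 
   s2   s3  s0 
 * s3   s1  s2 
(> = start, * = accepting)

start=s0; accept=s3; s0-x>s1; s0-y>s0; s1-x>s1; s1-y>s2; s2-x>s3; s2-y>s0; s3-x>s1; s3-y>s2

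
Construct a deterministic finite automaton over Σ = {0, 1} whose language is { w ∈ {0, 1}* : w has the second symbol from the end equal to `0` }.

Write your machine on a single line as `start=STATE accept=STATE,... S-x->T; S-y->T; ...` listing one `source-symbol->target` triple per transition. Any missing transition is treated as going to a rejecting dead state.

start=S0; accept=S3,S4; S0-0->S1; S0-1->S2; S1-0->S3; S1-1->S4; S2-0->S5; S2-1->S6; S3-0->S3; S3-1->S4; S4-0->S5; S4-1->S6; S5-0->S3; S5-1->S4; S6-0->S5; S6-1->S6

A DFA must remember the last 2 symbols (since which symbol is second-to-last isn't known until the input ends). Use one state per possible window of the last ≤2 symbols; accept from those whose window starts with `0`.
A 7-state machine:
        0   1  
>  S0   S1  S2 
   S1   S3  S4 
   S2   S5  S6 
 * S3   S3  S4 
 * S4   S5  S6 
   S5   S3  S4 
   S6   S5  S6 
(> = start, * = accepting)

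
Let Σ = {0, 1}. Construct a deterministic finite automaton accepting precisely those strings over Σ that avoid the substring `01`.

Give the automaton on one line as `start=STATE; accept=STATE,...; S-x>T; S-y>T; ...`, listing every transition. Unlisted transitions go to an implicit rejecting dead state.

This is the complement of 'contains `01`'. Use the same substring-matching states — q0 through q2 holding how much of `01` has just been matched — but flip the accepting set: everything except the trap q2 accepts.
        0   1  
>* q0   q1  q0 
 * q1   q1  q2 
   q2   q2  q2 
(> = start, * = accepting)

start=q0; accept=q0,q1; q0-0>q1; q0-1>q0; q1-0>q1; q1-1>q2; q2-0>q2; q2-1>q2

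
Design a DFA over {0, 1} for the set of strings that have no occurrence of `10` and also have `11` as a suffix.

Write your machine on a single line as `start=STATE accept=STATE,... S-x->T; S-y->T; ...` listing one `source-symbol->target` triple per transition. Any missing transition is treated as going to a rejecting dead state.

start=A; accept=D; A-0->A; A-1->B; B-0->C; B-1->D; C-0->C; C-1->E; D-0->C; D-1->D; E-0->C; E-1->F; F-0->C; F-1->F

Handle the two conditions separately and then intersect. One (3 states) tracks partial matches of the forbidden pattern `10`; the other (3 states) tracks how much of the suffix `11` has currently been matched. Each combined state is a pair, one component from each; accept when both components accept.
A 6-state machine:
       0  1 
>  A   A  B 
   B   C  D 
   C   C  E 
 * D   C  D 
   E   C  F 
   F   C  F 
(> = start, * = accepting)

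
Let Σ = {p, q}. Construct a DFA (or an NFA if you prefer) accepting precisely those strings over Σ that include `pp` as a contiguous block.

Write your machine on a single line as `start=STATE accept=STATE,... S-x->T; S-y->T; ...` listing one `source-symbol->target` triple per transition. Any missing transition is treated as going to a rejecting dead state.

States s0..s1 record the length of the longest prefix of `pp` that matches the current input suffix. Reaching s2 means `pp` has been seen, and we stay there forever. Accept from s2.
A 3-state machine:
        p   q  
>  s0   s1  s0 
   s1   s2  s0 
 * s2   s2  s2 
(> = start, * = accepting)

start=s0; accept=s2; s0-p->s1; s0-q->s0; s1-p->s2; s1-q->s0; s2-p->s2; s2-q->s2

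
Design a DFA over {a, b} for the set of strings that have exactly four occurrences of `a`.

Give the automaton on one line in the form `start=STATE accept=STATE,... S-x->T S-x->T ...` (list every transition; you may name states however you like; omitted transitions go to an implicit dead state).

Only the number of `a`s matters, and only up to 5. Make a chain s0 → s1 → s2 → s3 → s4 → s5 advanced by each `a` (with s5 absorbing); every other symbol self-loops. The accepting set is {s4}.
        a   b  
>  s0   s1  s0 
   s1   s2  s1 
   s2   s3  s2 
   s3   s4  s3 
 * s4   s5  s4 
   s5   s5  s5 
(> = start, * = accepting)

start=s0 accept=s4 s0-a->s1 s0-b->s0 s1-a->s2 s1-b->s1 s2-a->s3 s2-b->s2 s3-a->s4 s3-b->s3 s4-a->s5 s4-b->s4 s5-a->s5 s5-b->s5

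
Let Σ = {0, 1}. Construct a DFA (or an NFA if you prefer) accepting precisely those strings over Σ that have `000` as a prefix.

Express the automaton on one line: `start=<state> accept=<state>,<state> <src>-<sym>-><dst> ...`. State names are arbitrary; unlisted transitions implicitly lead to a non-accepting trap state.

start=S0 accept=S3 S0-0->S1 S0-1->S4 S1-0->S2 S1-1->S4 S2-0->S3 S2-1->S4 S3-0->S3 S3-1->S3 S4-0->S4 S4-1->S4

Walk along `000` while the input agrees: from S0 take `0` to S1, and so on. Any deviation drops to the rejecting sink S4. Once S3 is reached the prefix is confirmed and every continuation is accepted.
A 5-state machine:
        0   1  
>  S0   S1  S4 
   S1   S2  S4 
   S2   S3  S4 
 * S3   S3  S3 
   S4   S4  S4 
(> = start, * = accepting)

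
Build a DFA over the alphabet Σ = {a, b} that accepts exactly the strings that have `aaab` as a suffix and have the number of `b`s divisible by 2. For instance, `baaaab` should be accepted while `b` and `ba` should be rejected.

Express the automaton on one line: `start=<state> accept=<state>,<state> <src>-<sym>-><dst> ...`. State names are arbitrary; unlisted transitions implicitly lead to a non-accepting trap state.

Handle the two conditions separately and then intersect. The first has 5 states tracking how much of the suffix `aaab` has currently been matched; the second has 2 states tracking the count of `b`s modulo 2. A product state is a pair (one from each), accepting exactly when both do. Equivalent product states are then merged.
        a   b  
>  S0   S0  S1 
   S1   S2  S0 
   S2   S3  S0 
   S3   S4  S0 
   S4   S4  S5 
 * S5   S0  S1 
(> = start, * = accepting)

start=S0 accept=S5 S0-a->S0 S0-b->S1 S1-a->S2 S1-b->S0 S2-a->S3 S2-b->S0 S3-a->S4 S3-b->S0 S4-a->S4 S4-b->S5 S5-a->S0 S5-b->S1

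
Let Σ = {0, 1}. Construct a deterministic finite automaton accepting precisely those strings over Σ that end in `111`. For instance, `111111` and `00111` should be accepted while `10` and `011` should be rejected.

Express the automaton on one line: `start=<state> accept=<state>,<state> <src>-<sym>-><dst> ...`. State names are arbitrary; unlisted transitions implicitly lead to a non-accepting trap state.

start=A accept=D A-0->A A-1->B B-0->A B-1->C C-0->A C-1->D D-0->A D-1->D

Remember how much of `111` the current input suffix matches. State A means no match yet; B means the last symbol is `1`; C means the last 2 symbols are `11`; D means the last 3 symbols are `111`. Only D accepts. On a mismatch, fall back to the longest proper suffix that is still a prefix of `111`.
       0  1 
>  A   A  B 
   B   A  C 
   C   A  D 
 * D   A  D 
(> = start, * = accepting)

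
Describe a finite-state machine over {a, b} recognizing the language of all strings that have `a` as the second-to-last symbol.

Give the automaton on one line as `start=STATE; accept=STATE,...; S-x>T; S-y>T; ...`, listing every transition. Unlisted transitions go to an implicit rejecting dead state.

A DFA must remember the last 2 symbols (since which symbol is second-to-last isn't known until the input ends). Use one state per possible window of the last ≤2 symbols; accept from those whose window starts with `a`.
        a   b  
>  q0   q1  q2 
   q1   q3  q4 
   q2   q5  q6 
 * q3   q3  q4 
 * q4   q5  q6 
   q5   q3  q4 
   q6   q5  q6 
(> = start, * = accepting)

start=q0; accept=q3,q4; q0-a>q1; q0-b>q2; q1-a>q3; q1-b>q4; q2-a>q5; q2-b>q6; q3-a>q3; q3-b>q4; q4-a>q5; q4-b>q6; q5-a>q3; q5-b>q4; q6-a>q5; q6-b>q6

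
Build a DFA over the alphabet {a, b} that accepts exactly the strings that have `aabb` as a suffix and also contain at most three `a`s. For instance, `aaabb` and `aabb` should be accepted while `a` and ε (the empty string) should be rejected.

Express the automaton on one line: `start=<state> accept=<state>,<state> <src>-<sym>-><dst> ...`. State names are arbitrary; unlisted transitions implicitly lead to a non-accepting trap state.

Handle the two conditions separately and then intersect. The first has 5 states tracking how much of the suffix `aabb` has currently been matched; the second has 5 states tracking the count of `a`s, saturating at 4. A product state is a pair (one from each), accepting exactly when both do. After merging equivalent states the machine shrinks.
        a   b  
>  S0   S1  S0 
   S1   S2  S3 
   S2   S4  S5 
   S3   S6  S3 
   S4   S7  S5 
   S5   S7  S8 
   S6   S4  S7 
   S7   S7  S7 
 * S8   S7  S7 
(> = start, * = accepting)

start=S0 accept=S8 S0-a->S1 S0-b->S0 S1-a->S2 S1-b->S3 S2-a->S4 S2-b->S5 S3-a->S6 S3-b->S3 S4-a->S7 S4-b->S5 S5-a->S7 S5-b->S8 S6-a->S4 S6-b->S7 S7-a->S7 S7-b->S7 S8-a->S7 S8-b->S7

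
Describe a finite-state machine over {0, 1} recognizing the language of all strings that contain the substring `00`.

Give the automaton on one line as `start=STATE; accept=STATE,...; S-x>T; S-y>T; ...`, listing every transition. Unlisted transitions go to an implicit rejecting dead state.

start=S0; accept=S2; S0-0>S1; S0-1>S0; S1-0>S2; S1-1>S0; S2-0>S2; S2-1>S2

States S0..S1 record the length of the longest prefix of `00` that matches the current input suffix. Reaching S2 means `00` has been seen, and we stay there forever. Accept from S2.
        0   1  
>  S0   S1  S0 
   S1   S2  S0 
 * S2   S2  S2 
(> = start, * = accepting)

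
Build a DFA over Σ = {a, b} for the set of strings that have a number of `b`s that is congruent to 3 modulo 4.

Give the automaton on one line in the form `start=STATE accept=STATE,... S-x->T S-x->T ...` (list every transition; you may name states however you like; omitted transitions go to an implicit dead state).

The only thing that matters is how many `b`s have appeared, reduced mod 4. Use one state per residue: S0 for 0, …, S3 for 3. Reading `b` moves to the next residue; anything else stays put. S3 is accepting.
With 4 states:
        a   b  
>  S0   S0  S1 
   S1   S1  S2 
   S2   S2  S3 
 * S3   S3  S0 
(> = start, * = accepting)

start=S0 accept=S3 S0-a->S0 S0-b->S1 S1-a->S1 S1-b->S2 S2-a->S2 S2-b->S3 S3-a->S3 S3-b->S0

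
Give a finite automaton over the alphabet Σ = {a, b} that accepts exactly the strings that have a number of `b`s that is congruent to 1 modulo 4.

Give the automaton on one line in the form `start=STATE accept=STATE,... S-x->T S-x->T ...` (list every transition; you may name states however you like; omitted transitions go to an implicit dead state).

Keep the running count of `b`s modulo 4: each `b` advances along the cycle s0 → s1 → s2 → s3 → s0 while other symbols loop. Accept at s1.
        a   b  
>  s0   s0  s1 
 * s1   s1  s2 
   s2   s2  s3 
   s3   s3  s0 
(> = start, * = accepting)

start=s0 accept=s1 s0-a->s0 s0-b->s1 s1-a->s1 s1-b->s2 s2-a->s2 s2-b->s3 s3-a->s3 s3-b->s0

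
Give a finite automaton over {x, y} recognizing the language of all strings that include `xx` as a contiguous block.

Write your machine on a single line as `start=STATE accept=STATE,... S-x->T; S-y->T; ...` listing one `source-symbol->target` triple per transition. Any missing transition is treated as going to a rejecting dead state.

States q0..q1 record the length of the longest prefix of `xx` that matches the current input suffix. Reaching q2 means `xx` has been seen, and we stay there forever. Accept from q2.
        x   y  
>  q0   q1  q0 
   q1   q2  q0 
 * q2   q2  q2 
(> = start, * = accepting)

start=q0; accept=q2; q0-x->q1; q0-y->q0; q1-x->q2; q1-y->q0; q2-x->q2; q2-y->q2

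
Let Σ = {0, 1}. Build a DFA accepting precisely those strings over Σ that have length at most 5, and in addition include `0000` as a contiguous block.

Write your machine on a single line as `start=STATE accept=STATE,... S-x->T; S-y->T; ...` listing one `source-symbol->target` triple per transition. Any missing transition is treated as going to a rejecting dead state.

Handle the two conditions separately and then intersect. One (7 states) tracks the input length, saturating at 6; the other (5 states) tracks whether and how much of `0000` has been seen. Each combined state is a pair, one component from each; accept when both components accept. Minimizing collapses redundant product states.
11 states suffice.
          0    1  
>  s0     s1   s2 
   s1     s3   s4 
   s2     s5   s4 
   s3     s6   s4 
   s4     s4   s4 
   s5     s7   s4 
   s6     s8   s4 
   s7     s9   s4 
 * s8    s10  s10 
   s9    s10   s4 
 * s10    s4   s4 
(> = start, * = accepting)

start=s0; accept=s8,s10; s0-0->s1; s0-1->s2; s1-0->s3; s1-1->s4; s2-0->s5; s2-1->s4; s3-0->s6; s3-1->s4; s4-0->s4; s4-1->s4; s5-0->s7; s5-1->s4; s6-0->s8; s6-1->s4; s7-0->s9; s7-1->s4; s8-0->s10; s8-1->s10; s9-0->s10; s9-1->s4; s10-0->s4; s10-1->s4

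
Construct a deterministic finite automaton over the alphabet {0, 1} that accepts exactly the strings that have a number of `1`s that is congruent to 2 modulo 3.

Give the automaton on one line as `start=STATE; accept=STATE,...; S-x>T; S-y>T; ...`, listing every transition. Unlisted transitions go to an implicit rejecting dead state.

The only thing that matters is how many `1`s have appeared, reduced mod 3. Use one state per residue: A for 0, …, C for 2. Reading `1` moves to the next residue; anything else stays put. C is accepting.
A 3-state machine:
       0  1 
>  A   A  B 
   B   B  C 
 * C   C  A 
(> = start, * = accepting)

start=A; accept=C; A-0>A; A-1>B; B-0>B; B-1>C; C-0>C; C-1>A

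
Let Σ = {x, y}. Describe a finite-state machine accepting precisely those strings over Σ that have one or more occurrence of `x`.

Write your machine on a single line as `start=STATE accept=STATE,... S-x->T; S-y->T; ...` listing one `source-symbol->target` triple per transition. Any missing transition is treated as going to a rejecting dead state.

start=S0; accept=S1,S2; S0-x->S1; S0-y->S0; S1-x->S2; S1-y->S1; S2-x->S2; S2-y->S2

Only the number of `x`s matters, and only up to 2. Make a chain S0 → S1 → S2 advanced by each `x` (with S2 absorbing); every other symbol self-loops. The accepting set is {S1, S2}.
With 3 states:
        x   y  
>  S0   S1  S0 
 * S1   S2  S1 
 * S2   S2  S2 
(> = start, * = accepting)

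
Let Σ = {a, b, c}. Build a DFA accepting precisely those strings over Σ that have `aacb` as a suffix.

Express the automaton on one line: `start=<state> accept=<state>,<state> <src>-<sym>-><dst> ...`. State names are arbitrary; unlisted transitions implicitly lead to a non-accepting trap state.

start=S0 accept=S4 S0-a->S1 S0-b->S0 S0-c->S0 S1-a->S2 S1-b->S0 S1-c->S0 S2-a->S2 S2-b->S0 S2-c->S3 S3-a->S1 S3-b->S4 S3-c->S0 S4-a->S1 S4-b->S0 S4-c->S0

Let each state record the length of the longest suffix of the input read so far that is also a prefix of `aacb`. S1 means the last symbol is `a`; S2 means the last 2 symbols are `aa`; S3 means the last 3 symbols are `aac`; S4 means the last 4 symbols are `aacb`. Accept only at S4, where the string currently ends in `aacb`.
A 5-state machine:
        a   b   c  
>  S0   S1  S0  S0 
   S1   S2  S0  S0 
   S2   S2  S0  S3 
   S3   S1  S4  S0 
 * S4   S1  S0  S0 
(> = start, * = accepting)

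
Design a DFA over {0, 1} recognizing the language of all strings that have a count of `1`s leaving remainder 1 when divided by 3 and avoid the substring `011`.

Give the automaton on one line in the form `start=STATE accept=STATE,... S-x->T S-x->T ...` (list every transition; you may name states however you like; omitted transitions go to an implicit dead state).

Build one automaton per condition and run them in lockstep. One (3 states) tracks the count of `1`s modulo 3; the other (4 states) tracks partial matches of the forbidden pattern `011`. Each combined state is a pair, one component from each; accept when both components accept. After merging equivalent states the machine shrinks.
A 10-state machine:
        0   1  
>  q0   q1  q2 
   q1   q1  q3 
 * q2   q4  q5 
 * q3   q4  q6 
 * q4   q4  q7 
   q5   q8  q0 
   q6   q6  q6 
   q7   q8  q6 
   q8   q8  q9 
   q9   q1  q6 
(> = start, * = accepting)

start=q0 accept=q2,q3,q4 q0-0->q1 q0-1->q2 q1-0->q1 q1-1->q3 q2-0->q4 q2-1->q5 q3-0->q4 q3-1->q6 q4-0->q4 q4-1->q7 q5-0->q8 q5-1->q0 q6-0->q6 q6-1->q6 q7-0->q8 q7-1->q6 q8-0->q8 q8-1->q9 q9-0->q1 q9-1->q6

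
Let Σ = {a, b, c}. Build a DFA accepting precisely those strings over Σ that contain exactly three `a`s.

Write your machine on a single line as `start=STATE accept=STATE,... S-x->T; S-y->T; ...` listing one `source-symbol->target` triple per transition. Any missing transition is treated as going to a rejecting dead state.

start=S0; accept=S3; S0-a->S1; S0-b->S0; S0-c->S0; S1-a->S2; S1-b->S1; S1-c->S1; S2-a->S3; S2-b->S2; S2-c->S2; S3-a->S4; S3-b->S3; S3-c->S3; S4-a->S4; S4-b->S4; S4-c->S4

Count `a`s, saturating at 4: states S0 through S3 mean 0 through 3 `a`s seen; S4 means more than 3. Each `a` increments (capped at S4); other symbols loop. Accept from {S3}.
A 5-state machine:
        a   b   c  
>  S0   S1  S0  S0 
   S1   S2  S1  S1 
   S2   S3  S2  S2 
 * S3   S4  S3  S3 
   S4   S4  S4  S4 
(> = start, * = accepting)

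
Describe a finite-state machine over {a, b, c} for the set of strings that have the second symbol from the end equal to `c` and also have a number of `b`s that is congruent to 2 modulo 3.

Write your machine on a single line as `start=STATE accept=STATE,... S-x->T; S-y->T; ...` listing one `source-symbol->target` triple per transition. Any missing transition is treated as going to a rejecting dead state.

Build one automaton per condition and run them in lockstep. One (13 states) tracks the last 2 symbols read; the other (3 states) tracks the count of `b`s modulo 3. Each combined state is a pair, one component from each; accept when both components accept. Equivalent product states are then merged.
A 7-state machine:
        a   b   c  
>  q0   q0  q1  q0 
   q1   q1  q2  q3 
   q2   q2  q0  q4 
   q3   q1  q5  q3 
   q4   q5  q0  q6 
 * q5   q2  q0  q4 
 * q6   q5  q0  q6 
(> = start, * = accepting)

start=q0; accept=q5,q6; q0-a->q0; q0-b->q1; q0-c->q0; q1-a->q1; q1-b->q2; q1-c->q3; q2-a->q2; q2-b->q0; q2-c->q4; q3-a->q1; q3-b->q5; q3-c->q3; q4-a->q5; q4-b->q0; q4-c->q6; q5-a->q2; q5-b->q0; q5-c->q4; q6-a->q5; q6-b->q0; q6-c->q6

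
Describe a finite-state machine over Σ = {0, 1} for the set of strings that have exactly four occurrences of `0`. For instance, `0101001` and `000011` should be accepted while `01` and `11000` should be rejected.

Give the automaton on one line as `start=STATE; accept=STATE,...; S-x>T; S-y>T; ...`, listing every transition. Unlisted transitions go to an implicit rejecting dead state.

Count `0`s, saturating at 5: states A through E mean 0 through 4 `0`s seen; F means more than 4. Each `0` increments (capped at F); other symbols loop. Accept from {E}.
With 6 states:
       0  1 
>  A   B  A 
   B   C  B 
   C   D  C 
   D   E  D 
 * E   F  E 
   F   F  F 
(> = start, * = accepting)

start=A; accept=E; A-0>B; A-1>A; B-0>C; B-1>B; C-0>D; C-1>C; D-0>E; D-1>D; E-0>F; E-1>E; F-0>F; F-1>F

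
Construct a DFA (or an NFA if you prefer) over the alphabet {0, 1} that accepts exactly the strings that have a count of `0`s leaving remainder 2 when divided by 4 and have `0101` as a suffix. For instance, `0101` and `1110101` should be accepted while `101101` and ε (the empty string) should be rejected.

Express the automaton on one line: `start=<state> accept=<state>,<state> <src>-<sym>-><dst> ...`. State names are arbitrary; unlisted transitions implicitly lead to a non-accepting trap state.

start=s0 accept=s12 s0-0->s1 s0-1->s0 s1-0->s2 s1-1->s3 s2-0->s4 s2-1->s5 s3-0->s6 s3-1->s7 s4-0->s8 s4-1->s9 s5-0->s10 s5-1->s11 s6-0->s4 s6-1->s12 s7-0->s2 s7-1->s7 s8-0->s1 s8-1->s13 s9-0->s14 s9-1->s15 s10-0->s8 s10-1->s16 s11-0->s4 s11-1->s11 s12-0->s10 s12-1->s11 s13-0->s17 s13-1->s0 s14-0->s1 s14-1->s18 s15-0->s8 s15-1->s15 s16-0->s14 s16-1->s15 s17-0->s2 s17-1->s19 s18-0->s17 s18-1->s0 s19-0->s6 s19-1->s7

Handle the two conditions separately and then intersect. The first has 4 states tracking the count of `0`s modulo 4; the second has 5 states tracking how much of the suffix `0101` has currently been matched. A product state is a pair (one from each), accepting exactly when both do.
20 states suffice.
          0    1  
>  s0     s1   s0 
   s1     s2   s3 
   s2     s4   s5 
   s3     s6   s7 
   s4     s8   s9 
   s5    s10  s11 
   s6     s4  s12 
   s7     s2   s7 
   s8     s1  s13 
   s9    s14  s15 
   s10    s8  s16 
   s11    s4  s11 
 * s12   s10  s11 
   s13   s17   s0 
   s14    s1  s18 
   s15    s8  s15 
   s16   s14  s15 
   s17    s2  s19 
   s18   s17   s0 
   s19    s6   s7 
(> = start, * = accepting)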